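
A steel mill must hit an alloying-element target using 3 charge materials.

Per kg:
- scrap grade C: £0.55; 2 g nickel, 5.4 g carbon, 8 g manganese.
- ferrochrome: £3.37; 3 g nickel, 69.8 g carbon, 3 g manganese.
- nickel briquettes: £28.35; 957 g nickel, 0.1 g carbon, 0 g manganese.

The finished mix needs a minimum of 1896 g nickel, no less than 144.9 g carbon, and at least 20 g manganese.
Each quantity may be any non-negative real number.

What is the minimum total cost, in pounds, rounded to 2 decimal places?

Let x1 = kg of scrap grade C, x2 = kg of ferrochrome, x3 = kg of nickel briquettes.
min 0.55x1 + 3.37x2 + 28.35x3 s.t.:
  2x1 + 3x2 + 957x3 ≥ 1896   (nickel)
  5.4x1 + 69.8x2 + 0.1x3 ≥ 144.9   (carbon)
  8x1 + 3x2 ≥ 20   (manganese)
  x1, x2, x3 ≥ 0.
All 3 inputs are positive at the optimum. There the nickel, carbon, manganese constraints are tight.
That vertex is x1 = 1.7741, x2 = 1.9359, x3 = 1.9714.
Objective = 0.55·1.7741 + 3.37·1.9359 + 28.35·1.9714 = 63.3889.

£63.39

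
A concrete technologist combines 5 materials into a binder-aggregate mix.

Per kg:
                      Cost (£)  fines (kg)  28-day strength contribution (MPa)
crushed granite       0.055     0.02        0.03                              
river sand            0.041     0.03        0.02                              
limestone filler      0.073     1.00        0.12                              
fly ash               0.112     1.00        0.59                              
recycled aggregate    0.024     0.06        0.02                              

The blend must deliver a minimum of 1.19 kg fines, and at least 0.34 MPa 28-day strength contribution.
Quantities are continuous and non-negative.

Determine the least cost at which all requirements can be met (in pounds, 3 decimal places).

Let x1 = kg of crushed granite, x2 = kg of river sand, x3 = kg of limestone filler, x4 = kg of fly ash, x5 = kg of recycled aggregate.
min 0.055x1 + 0.041x2 + 0.073x3 + 0.112x4 + 0.024x5 with:
  0.02x1 + 0.03x2 + 1x3 + 1x4 + 0.06x5 ≥ 1.19   (fines)
  0.03x1 + 0.02x2 + 0.12x3 + 0.59x4 + 0.02x5 ≥ 0.34   (28-day strength contribution)
  x1, x2, x3, x4, x5 ≥ 0.
The optimal basis is {limestone filler, fly ash}; crushed granite, river sand, recycled aggregate drop out. There the fines and 28-day strength contribution constraints are tight.
So limestone filler = 0.7704 kg, fly ash = 0.4196 kg.
Total cost: 0.073·0.7704 + 0.112·0.4196 = 0.10323.

£0.103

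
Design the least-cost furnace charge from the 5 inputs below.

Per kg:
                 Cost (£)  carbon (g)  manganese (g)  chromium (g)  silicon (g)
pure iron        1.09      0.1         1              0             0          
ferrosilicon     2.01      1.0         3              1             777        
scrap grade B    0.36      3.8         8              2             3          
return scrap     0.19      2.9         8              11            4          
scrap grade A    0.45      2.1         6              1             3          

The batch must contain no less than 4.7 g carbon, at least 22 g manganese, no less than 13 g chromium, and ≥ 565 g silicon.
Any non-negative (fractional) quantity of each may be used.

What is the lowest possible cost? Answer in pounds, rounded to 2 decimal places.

Treat it as an LP. Let x1 = kg of pure iron, x2 = kg of ferrosilicon, x3 = kg of scrap grade B, x4 = kg of return scrap, x5 = kg of scrap grade A.
Minimise 1.09x1 + 2.01x2 + 0.36x3 + 0.19x4 + 0.45x5 subject to:
  0.1x1 + 1x2 + 3.8x3 + 2.9x4 + 2.1x5 ≥ 4.7   (carbon)
  1x1 + 3x2 + 8x3 + 8x4 + 6x5 ≥ 22   (manganese)
  1x2 + 2x3 + 11x4 + 1x5 ≥ 13   (chromium)
  777x2 + 3x3 + 4x4 + 3x5 ≥ 565   (silicon)
  x1, x2, x3, x4, x5 ≥ 0.
The minimum-cost mix takes nothing from pure iron, scrap grade B, scrap grade A — only ferrosilicon, return scrap. Binding constraints: manganese and silicon.
That vertex is x2 = 0.7144, x4 = 2.482.
Hence cost = 2.01·0.7144 + 0.19·2.482 = £1.9075.

£1.91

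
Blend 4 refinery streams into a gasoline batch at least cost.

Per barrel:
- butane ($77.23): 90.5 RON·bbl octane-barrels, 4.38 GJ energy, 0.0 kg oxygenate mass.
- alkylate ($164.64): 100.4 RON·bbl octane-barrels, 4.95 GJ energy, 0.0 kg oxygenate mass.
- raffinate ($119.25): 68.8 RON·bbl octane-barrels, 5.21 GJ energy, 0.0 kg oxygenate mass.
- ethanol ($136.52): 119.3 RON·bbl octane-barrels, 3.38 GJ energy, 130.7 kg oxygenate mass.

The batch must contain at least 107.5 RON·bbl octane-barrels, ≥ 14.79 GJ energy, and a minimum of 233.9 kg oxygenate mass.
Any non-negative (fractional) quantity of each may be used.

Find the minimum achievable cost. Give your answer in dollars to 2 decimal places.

$398.44

Let x1 = barrels of butane, x2 = barrels of alkylate, x3 = barrels of raffinate, x4 = barrels of ethanol.
min 77.23x1 + 164.64x2 + 119.25x3 + 136.52x4 with:
  90.5x1 + 100.4x2 + 68.8x3 + 119.3x4 ≥ 107.5   (octane-barrels)
  4.38x1 + 4.95x2 + 5.21x3 + 3.38x4 ≥ 14.79   (energy)
  130.7x4 ≥ 233.9   (oxygenate mass)
  x1, x2, x3, x4 ≥ 0.
The cheapest feasible vertex uses only butane, ethanol; alkylate, raffinate are not used. There the energy and oxygenate mass constraints are tight.
Solving gives x1 = 1.9957, x4 = 1.7896.
Total cost: 77.23·1.9957 + 136.52·1.7896 = 398.4441.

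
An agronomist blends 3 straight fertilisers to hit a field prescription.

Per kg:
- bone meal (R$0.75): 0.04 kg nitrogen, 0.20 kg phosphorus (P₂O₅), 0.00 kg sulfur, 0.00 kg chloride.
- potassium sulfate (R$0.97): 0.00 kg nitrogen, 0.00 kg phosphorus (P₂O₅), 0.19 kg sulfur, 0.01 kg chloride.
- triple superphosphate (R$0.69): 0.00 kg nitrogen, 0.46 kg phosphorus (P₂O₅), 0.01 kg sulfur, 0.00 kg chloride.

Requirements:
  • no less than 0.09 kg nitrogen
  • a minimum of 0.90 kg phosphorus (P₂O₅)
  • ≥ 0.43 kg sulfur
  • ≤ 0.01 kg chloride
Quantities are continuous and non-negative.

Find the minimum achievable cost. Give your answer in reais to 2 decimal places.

R$19.22

Let x1 = kg of bone meal, x2 = kg of potassium sulfate, x3 = kg of triple superphosphate.
Minimise 0.75x1 + 0.97x2 + 0.69x3 s.t.:
  0.04x1 ≥ 0.09   (nitrogen)
  0.2x1 + 0.46x3 ≥ 0.9   (phosphorus (P₂O₅))
  0.19x2 + 0.01x3 ≥ 0.43   (sulfur)
  0.01x2 ≤ 0.01   (chloride)
  x1, x2, x3 ≥ 0.
All 3 inputs are positive at the optimum. The nitrogen, sulfur, chloride requirements are met with equality.
Optimal quantities: bone meal = 2.25 kg, potassium sulfate = 1 kg, triple superphosphate = 24 kg.
Hence cost = 0.75·2.25 + 0.97·1 + 0.69·24 = R$19.2175.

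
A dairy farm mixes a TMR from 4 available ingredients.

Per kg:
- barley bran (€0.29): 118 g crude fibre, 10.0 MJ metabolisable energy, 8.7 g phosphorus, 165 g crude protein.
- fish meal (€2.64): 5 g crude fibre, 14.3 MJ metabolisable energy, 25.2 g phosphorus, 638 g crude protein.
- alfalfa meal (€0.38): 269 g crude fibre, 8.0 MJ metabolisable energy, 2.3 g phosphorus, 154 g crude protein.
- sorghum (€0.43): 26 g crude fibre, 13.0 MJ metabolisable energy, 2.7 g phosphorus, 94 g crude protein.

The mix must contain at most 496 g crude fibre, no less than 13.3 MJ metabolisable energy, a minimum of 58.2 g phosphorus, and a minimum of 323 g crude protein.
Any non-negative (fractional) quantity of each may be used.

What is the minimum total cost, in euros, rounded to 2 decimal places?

Let x1 = kg of barley bran, x2 = kg of fish meal, x3 = kg of alfalfa meal, x4 = kg of sorghum.
Minimize 0.29x1 + 2.64x2 + 0.38x3 + 0.43x4 s.t.:
  118x1 + 5x2 + 269x3 + 26x4 ≤ 496   (crude fibre)
  10x1 + 14.3x2 + 8x3 + 13x4 ≥ 13.3   (metabolisable energy)
  8.7x1 + 25.2x2 + 2.3x3 + 2.7x4 ≥ 58.2   (phosphorus)
  165x1 + 638x2 + 154x3 + 94x4 ≥ 323   (crude protein)
  x1, x2, x3, x4 ≥ 0.
The cheapest feasible vertex uses only barley bran, fish meal; alfalfa meal, sorghum are not used. Binding constraints: crude fibre and phosphorus.
Optimal quantities: barley bran = 4.166 kg, fish meal = 0.8711 kg.
Total cost: 0.29·4.166 + 2.64·0.8711 = 3.5078.

€3.51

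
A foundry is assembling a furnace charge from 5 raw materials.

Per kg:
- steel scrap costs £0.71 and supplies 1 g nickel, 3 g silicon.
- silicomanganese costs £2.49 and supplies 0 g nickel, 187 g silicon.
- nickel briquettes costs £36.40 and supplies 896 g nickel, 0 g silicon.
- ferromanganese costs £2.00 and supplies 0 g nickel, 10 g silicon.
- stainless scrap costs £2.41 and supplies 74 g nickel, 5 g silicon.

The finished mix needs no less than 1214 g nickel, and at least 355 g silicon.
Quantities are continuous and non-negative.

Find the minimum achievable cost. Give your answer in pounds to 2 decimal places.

Let x1 = kg of steel scrap, x2 = kg of silicomanganese, x3 = kg of nickel briquettes, x4 = kg of ferromanganese, x5 = kg of stainless scrap.
Minimize 0.71x1 + 2.49x2 + 36.4x3 + 2x4 + 2.41x5 with:
  1x1 + 896x3 + 74x5 ≥ 1214   (nickel)
  3x1 + 187x2 + 10x4 + 5x5 ≥ 355   (silicon)
  x1, x2, x3, x4, x5 ≥ 0.
The cheapest feasible vertex uses only silicomanganese, stainless scrap; steel scrap, nickel briquettes, ferromanganese are not used. There the nickel and silicon constraints are tight.
So silicomanganese = 1.4597 kg, stainless scrap = 16.405 kg.
Cost = 2.49·1.4597 + 2.41·16.405 = 43.1707.

£43.17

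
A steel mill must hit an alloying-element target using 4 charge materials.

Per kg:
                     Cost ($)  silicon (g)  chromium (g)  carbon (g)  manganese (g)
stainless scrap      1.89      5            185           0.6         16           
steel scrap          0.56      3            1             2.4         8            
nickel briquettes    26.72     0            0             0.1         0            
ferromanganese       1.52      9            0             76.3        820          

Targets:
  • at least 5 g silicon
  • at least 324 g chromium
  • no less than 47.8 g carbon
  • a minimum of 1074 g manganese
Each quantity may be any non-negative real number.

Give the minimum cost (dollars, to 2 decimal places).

$5.25

Let x1 = kg of stainless scrap, x2 = kg of steel scrap, x3 = kg of nickel briquettes, x4 = kg of ferromanganese.
Minimize 1.89x1 + 0.56x2 + 26.72x3 + 1.52x4 subject to:
  5x1 + 3x2 + 9x4 ≥ 5   (silicon)
  185x1 + 1x2 ≥ 324   (chromium)
  0.6x1 + 2.4x2 + 0.1x3 + 76.3x4 ≥ 47.8   (carbon)
  16x1 + 8x2 + 820x4 ≥ 1074   (manganese)
  x1, x2, x3, x4 ≥ 0.
The optimal basis is {stainless scrap, ferromanganese}; steel scrap, nickel briquettes drop out. Binding constraints: chromium and manganese.
So stainless scrap = 1.751 kg, ferromanganese = 1.276 kg.
Cost = 1.89·1.751 + 1.52·1.276 = 5.2489.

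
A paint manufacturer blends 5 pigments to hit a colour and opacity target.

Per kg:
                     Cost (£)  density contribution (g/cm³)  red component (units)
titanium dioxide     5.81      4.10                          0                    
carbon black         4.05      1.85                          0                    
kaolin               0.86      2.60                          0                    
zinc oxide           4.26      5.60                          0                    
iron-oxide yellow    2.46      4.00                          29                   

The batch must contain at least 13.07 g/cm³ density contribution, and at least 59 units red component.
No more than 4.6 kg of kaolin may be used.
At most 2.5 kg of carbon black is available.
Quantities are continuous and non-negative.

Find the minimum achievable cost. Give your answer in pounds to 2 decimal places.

£6.64

Let x1 = kg of titanium dioxide, x2 = kg of carbon black, x3 = kg of kaolin, x4 = kg of zinc oxide, x5 = kg of iron-oxide yellow.
Minimise 5.81x1 + 4.05x2 + 0.86x3 + 4.26x4 + 2.46x5 with:
  4.1x1 + 1.85x2 + 2.6x3 + 5.6x4 + 4x5 ≥ 13.07   (density contribution)
  29x5 ≥ 59   (red component)
  x3 ≤ 4.6
  x2 ≤ 2.5
  x1, x2, x3, x4, x5 ≥ 0.
At the optimum only kaolin, iron-oxide yellow are positive (titanium dioxide, carbon black, zinc oxide = 0). There the density contribution and red component constraints are tight.
Solving gives x3 = 1.897, x5 = 2.034.
Total cost: 0.86·1.897 + 2.46·2.034 = 6.6351.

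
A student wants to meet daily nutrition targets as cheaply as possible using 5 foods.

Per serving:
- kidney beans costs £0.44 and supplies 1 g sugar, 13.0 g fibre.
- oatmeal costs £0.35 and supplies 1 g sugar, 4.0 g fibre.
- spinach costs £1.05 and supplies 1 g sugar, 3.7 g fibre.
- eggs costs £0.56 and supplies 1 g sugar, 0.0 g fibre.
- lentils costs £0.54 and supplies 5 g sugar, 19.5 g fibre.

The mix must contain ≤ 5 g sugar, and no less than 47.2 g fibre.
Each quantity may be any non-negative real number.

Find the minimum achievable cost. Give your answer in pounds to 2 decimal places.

£1.55

This is a linear program. Let x1 = servings of kidney beans, x2 = servings of oatmeal, x3 = servings of spinach, x4 = servings of eggs, x5 = servings of lentils.
Minimise 0.44x1 + 0.35x2 + 1.05x3 + 0.56x4 + 0.54x5 s.t.:
  1x1 + 1x2 + 1x3 + 1x4 + 5x5 ≤ 5   (sugar)
  13x1 + 4x2 + 3.7x3 + 19.5x5 ≥ 47.2   (fibre)
  x1, x2, x3, x4, x5 ≥ 0.
The minimum-cost mix takes nothing from oatmeal, spinach, eggs — only kidney beans, lentils. The sugar and fibre requirements are met with equality.
So kidney beans = 3.044 servings, lentils = 0.3912 servings.
Objective = 0.44·3.044 + 0.54·0.3912 = 1.5506.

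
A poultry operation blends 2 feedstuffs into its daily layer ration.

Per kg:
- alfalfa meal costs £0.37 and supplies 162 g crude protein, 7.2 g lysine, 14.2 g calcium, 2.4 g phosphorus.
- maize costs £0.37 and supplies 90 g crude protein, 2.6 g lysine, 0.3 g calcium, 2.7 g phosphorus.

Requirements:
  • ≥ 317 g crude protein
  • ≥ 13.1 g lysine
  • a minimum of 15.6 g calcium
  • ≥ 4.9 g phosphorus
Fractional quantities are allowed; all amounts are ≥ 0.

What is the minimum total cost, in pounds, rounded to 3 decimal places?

Let x1 = kg of alfalfa meal, x2 = kg of maize.
min 0.37x1 + 0.37x2 s.t.:
  162x1 + 90x2 ≥ 317   (crude protein)
  7.2x1 + 2.6x2 ≥ 13.1   (lysine)
  14.2x1 + 0.3x2 ≥ 15.6   (calcium)
  2.4x1 + 2.7x2 ≥ 4.9   (phosphorus)
  x1, x2 ≥ 0.
Both inputs are positive at the optimum. Binding constraints: crude protein and phosphorus.
Solving gives x1 = 1.874, x2 = 0.1491.
Total cost: 0.37·1.874 + 0.37·0.1491 = 0.74855.

£0.749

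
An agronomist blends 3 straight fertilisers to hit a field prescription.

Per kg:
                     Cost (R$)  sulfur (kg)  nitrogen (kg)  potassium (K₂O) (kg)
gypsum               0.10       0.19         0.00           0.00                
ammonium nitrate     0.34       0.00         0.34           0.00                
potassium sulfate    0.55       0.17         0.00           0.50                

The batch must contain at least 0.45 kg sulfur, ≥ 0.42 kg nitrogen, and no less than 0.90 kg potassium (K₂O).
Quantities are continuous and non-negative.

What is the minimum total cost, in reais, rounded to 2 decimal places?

R$1.49

Let x1 = kg of gypsum, x2 = kg of ammonium nitrate, x3 = kg of potassium sulfate.
Minimise 0.1x1 + 0.34x2 + 0.55x3 with:
  0.19x1 + 0.17x3 ≥ 0.45   (sulfur)
  0.34x2 ≥ 0.42   (nitrogen)
  0.5x3 ≥ 0.9   (potassium (K₂O))
  x1, x2, x3 ≥ 0.
The optimal mix uses every input. Binding constraints: sulfur, nitrogen, potassium (K₂O).
Solving gives x1 = 0.7579, x2 = 1.235, x3 = 1.8.
Hence cost = 0.1·0.7579 + 0.34·1.235 + 0.55·1.8 = R$1.4857.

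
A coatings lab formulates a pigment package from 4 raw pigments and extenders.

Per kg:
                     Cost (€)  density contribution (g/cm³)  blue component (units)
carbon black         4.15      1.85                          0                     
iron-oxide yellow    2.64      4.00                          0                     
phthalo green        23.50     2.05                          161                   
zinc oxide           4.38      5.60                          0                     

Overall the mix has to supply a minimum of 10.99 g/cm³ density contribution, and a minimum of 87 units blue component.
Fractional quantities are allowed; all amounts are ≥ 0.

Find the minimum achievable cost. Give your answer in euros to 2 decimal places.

Let x1 = kg of carbon black, x2 = kg of iron-oxide yellow, x3 = kg of phthalo green, x4 = kg of zinc oxide.
Minimise 4.15x1 + 2.64x2 + 23.5x3 + 4.38x4 with:
  1.85x1 + 4x2 + 2.05x3 + 5.6x4 ≥ 10.99   (density contribution)
  161x3 ≥ 87   (blue component)
  x1, x2, x3, x4 ≥ 0.
The minimum-cost mix takes nothing from carbon black, zinc oxide — only iron-oxide yellow, phthalo green. The density contribution and blue component requirements are met with equality.
Solving gives x2 = 2.471, x3 = 0.5404.
Objective = 2.64·2.471 + 23.5·0.5404 = 19.2228.

€19.22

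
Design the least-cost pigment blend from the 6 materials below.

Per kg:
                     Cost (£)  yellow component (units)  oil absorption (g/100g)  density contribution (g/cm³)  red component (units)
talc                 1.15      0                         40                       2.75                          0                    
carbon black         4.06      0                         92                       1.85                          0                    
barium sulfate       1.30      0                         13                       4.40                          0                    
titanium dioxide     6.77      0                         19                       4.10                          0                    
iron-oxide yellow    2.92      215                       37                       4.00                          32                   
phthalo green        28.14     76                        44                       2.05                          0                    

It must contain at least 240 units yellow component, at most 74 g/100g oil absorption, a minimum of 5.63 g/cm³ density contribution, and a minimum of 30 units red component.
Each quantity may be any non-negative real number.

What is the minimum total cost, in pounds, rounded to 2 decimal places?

£3.60

Let x1 = kg of talc, x2 = kg of carbon black, x3 = kg of barium sulfate, x4 = kg of titanium dioxide, x5 = kg of iron-oxide yellow, x6 = kg of phthalo green.
min 1.15x1 + 4.06x2 + 1.3x3 + 6.77x4 + 2.92x5 + 28.14x6 subject to:
  215x5 + 76x6 ≥ 240   (yellow component)
  40x1 + 92x2 + 13x3 + 19x4 + 37x5 + 44x6 ≤ 74   (oil absorption)
  2.75x1 + 1.85x2 + 4.4x3 + 4.1x4 + 4x5 + 2.05x6 ≥ 5.63   (density contribution)
  32x5 ≥ 30   (red component)
  x1, x2, x3, x4, x5, x6 ≥ 0.
The minimum-cost mix takes nothing from talc, carbon black, titanium dioxide, phthalo green — only barium sulfate, iron-oxide yellow. There the yellow component and density contribution constraints are tight.
Solving gives x3 = 0.2647, x5 = 1.116.
Hence cost = 1.3·0.2647 + 2.92·1.116 = £3.6028.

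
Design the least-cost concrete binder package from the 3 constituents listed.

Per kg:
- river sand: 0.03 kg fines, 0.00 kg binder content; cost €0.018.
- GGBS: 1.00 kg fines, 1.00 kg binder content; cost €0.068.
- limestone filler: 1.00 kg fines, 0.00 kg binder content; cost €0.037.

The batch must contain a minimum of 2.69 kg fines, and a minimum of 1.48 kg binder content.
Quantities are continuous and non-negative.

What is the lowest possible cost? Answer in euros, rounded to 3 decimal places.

€0.145

Set it up as a linear program. Let x1 = kg of river sand, x2 = kg of GGBS, x3 = kg of limestone filler.
min 0.018x1 + 0.068x2 + 0.037x3 s.t.:
  0.03x1 + 1x2 + 1x3 ≥ 2.69   (fines)
  1x2 ≥ 1.48   (binder content)
  x1, x2, x3 ≥ 0.
At the optimum only GGBS, limestone filler are positive (river sand = 0). Binding constraints: fines and binder content.
Solving gives x2 = 1.48, x3 = 1.21.
Objective = 0.068·1.48 + 0.037·1.21 = 0.14541.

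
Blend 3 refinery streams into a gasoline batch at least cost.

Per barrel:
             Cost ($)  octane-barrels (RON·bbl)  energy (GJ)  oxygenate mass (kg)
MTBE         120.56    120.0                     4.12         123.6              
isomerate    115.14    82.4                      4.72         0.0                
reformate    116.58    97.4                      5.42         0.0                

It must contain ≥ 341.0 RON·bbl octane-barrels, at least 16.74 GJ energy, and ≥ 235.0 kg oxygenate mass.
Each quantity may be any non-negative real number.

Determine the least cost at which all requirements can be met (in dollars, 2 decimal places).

Let x1 = barrels of MTBE, x2 = barrels of isomerate, x3 = barrels of reformate.
Minimize 120.56x1 + 115.14x2 + 116.58x3 s.t.:
  120x1 + 82.4x2 + 97.4x3 ≥ 341   (octane-barrels)
  4.12x1 + 4.72x2 + 5.42x3 ≥ 16.74   (energy)
  123.6x1 ≥ 235   (oxygenate mass)
  x1, x2, x3 ≥ 0.
The optimal basis is {MTBE, reformate}; isomerate drops out. The energy and oxygenate mass requirements are met with equality.
Optimal quantities: MTBE = 1.9013 barrels, reformate = 1.6433 barrels.
Hence cost = 120.56·1.9013 + 116.58·1.6433 = $420.7966.

$420.80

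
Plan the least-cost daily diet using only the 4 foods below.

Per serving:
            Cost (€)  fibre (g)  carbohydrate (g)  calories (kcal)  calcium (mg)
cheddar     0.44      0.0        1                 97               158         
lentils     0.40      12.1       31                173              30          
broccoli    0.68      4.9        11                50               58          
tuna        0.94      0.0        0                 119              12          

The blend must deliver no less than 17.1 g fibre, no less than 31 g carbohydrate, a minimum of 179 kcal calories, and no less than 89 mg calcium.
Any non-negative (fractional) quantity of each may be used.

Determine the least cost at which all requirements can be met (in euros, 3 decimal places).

Set it up as a linear program. Let x1 = servings of cheddar, x2 = servings of lentils, x3 = servings of broccoli, x4 = servings of tuna.
min 0.44x1 + 0.4x2 + 0.68x3 + 0.94x4 s.t.:
  12.1x2 + 4.9x3 ≥ 17.1   (fibre)
  1x1 + 31x2 + 11x3 ≥ 31   (carbohydrate)
  97x1 + 173x2 + 50x3 + 119x4 ≥ 179   (calories)
  158x1 + 30x2 + 58x3 + 12x4 ≥ 89   (calcium)
  x1, x2, x3, x4 ≥ 0.
The cheapest feasible vertex uses only cheddar, lentils; broccoli, tuna are not used. Binding constraints: fibre and calcium.
That vertex is x1 = 0.295, x2 = 1.413.
Hence cost = 0.44·0.295 + 0.4·1.413 = €0.69500.

€0.695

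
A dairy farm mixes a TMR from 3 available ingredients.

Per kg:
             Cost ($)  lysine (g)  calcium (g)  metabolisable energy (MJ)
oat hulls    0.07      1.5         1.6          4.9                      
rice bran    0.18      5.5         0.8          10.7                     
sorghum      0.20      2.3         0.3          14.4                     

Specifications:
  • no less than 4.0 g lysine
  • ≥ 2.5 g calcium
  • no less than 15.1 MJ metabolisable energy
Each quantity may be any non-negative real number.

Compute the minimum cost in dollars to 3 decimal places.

$0.214

Set it up as a linear program. Let x1 = kg of oat hulls, x2 = kg of rice bran, x3 = kg of sorghum.
Minimize 0.07x1 + 0.18x2 + 0.2x3 subject to:
  1.5x1 + 5.5x2 + 2.3x3 ≥ 4   (lysine)
  1.6x1 + 0.8x2 + 0.3x3 ≥ 2.5   (calcium)
  4.9x1 + 10.7x2 + 14.4x3 ≥ 15.1   (metabolisable energy)
  x1, x2, x3 ≥ 0.
At the optimum only oat hulls, sorghum are positive (rice bran = 0). There the lysine and metabolisable energy constraints are tight.
So oat hulls = 2.214 kg, sorghum = 0.2953 kg.
Objective = 0.07·2.214 + 0.2·0.2953 = 0.21404.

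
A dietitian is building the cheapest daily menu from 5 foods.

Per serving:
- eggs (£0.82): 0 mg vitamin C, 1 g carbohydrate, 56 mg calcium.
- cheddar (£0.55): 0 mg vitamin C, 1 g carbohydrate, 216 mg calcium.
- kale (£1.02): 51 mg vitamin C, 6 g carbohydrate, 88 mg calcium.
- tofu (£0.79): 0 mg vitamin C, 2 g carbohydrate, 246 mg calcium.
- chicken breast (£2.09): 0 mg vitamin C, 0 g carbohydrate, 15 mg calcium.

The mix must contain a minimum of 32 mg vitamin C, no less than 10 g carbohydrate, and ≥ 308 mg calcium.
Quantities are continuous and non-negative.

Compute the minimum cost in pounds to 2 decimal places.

£2.00

Let x1 = servings of eggs, x2 = servings of cheddar, x3 = servings of kale, x4 = servings of tofu, x5 = servings of chicken breast.
Minimize 0.82x1 + 0.55x2 + 1.02x3 + 0.79x4 + 2.09x5 s.t.:
  51x3 ≥ 32   (vitamin C)
  1x1 + 1x2 + 6x3 + 2x4 ≥ 10   (carbohydrate)
  56x1 + 216x2 + 88x3 + 246x4 + 15x5 ≥ 308   (calcium)
  x1, x2, x3, x4, x5 ≥ 0.
The minimum-cost mix takes nothing from eggs, tofu, chicken breast — only cheddar, kale. There the carbohydrate and calcium constraints are tight.
Optimal quantities: cheddar = 0.8013 servings, kale = 1.533 servings.
Hence cost = 0.55·0.8013 + 1.02·1.533 = £2.0044.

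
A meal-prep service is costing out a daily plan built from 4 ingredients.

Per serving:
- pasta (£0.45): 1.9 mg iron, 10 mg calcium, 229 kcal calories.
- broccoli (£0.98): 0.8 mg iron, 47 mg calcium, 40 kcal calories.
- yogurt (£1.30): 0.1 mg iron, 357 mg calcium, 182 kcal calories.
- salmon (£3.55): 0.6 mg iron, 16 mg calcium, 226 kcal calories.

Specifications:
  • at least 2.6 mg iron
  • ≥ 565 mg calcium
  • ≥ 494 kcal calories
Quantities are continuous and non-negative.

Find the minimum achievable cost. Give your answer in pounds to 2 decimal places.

Set it up as a linear program. Let x1 = servings of pasta, x2 = servings of broccoli, x3 = servings of yogurt, x4 = servings of salmon.
Minimise 0.45x1 + 0.98x2 + 1.3x3 + 3.55x4 with:
  1.9x1 + 0.8x2 + 0.1x3 + 0.6x4 ≥ 2.6   (iron)
  10x1 + 47x2 + 357x3 + 16x4 ≥ 565   (calcium)
  229x1 + 40x2 + 182x3 + 226x4 ≥ 494   (calories)
  x1, x2, x3, x4 ≥ 0.
At the optimum only pasta, yogurt are positive (broccoli, salmon = 0). The iron and calcium requirements are met with equality.
Solving gives x1 = 1.287, x3 = 1.547.
Total cost: 0.45·1.287 + 1.3·1.547 = 2.5903.

£2.59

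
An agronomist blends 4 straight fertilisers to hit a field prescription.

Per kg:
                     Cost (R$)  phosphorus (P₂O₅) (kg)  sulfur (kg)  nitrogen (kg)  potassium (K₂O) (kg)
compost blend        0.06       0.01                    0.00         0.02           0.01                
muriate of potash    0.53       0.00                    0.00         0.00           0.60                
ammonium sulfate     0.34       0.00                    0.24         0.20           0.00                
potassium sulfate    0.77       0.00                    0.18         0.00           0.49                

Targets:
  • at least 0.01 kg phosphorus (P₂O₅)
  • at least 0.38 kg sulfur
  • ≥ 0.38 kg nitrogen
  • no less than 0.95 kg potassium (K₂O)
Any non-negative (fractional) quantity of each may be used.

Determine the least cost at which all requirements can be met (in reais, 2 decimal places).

R$1.50

Treat it as an LP. Let x1 = kg of compost blend, x2 = kg of muriate of potash, x3 = kg of ammonium sulfate, x4 = kg of potassium sulfate.
min 0.06x1 + 0.53x2 + 0.34x3 + 0.77x4 s.t.:
  0.01x1 ≥ 0.01   (phosphorus (P₂O₅))
  0.24x3 + 0.18x4 ≥ 0.38   (sulfur)
  0.02x1 + 0.2x3 ≥ 0.38   (nitrogen)
  0.01x1 + 0.6x2 + 0.49x4 ≥ 0.95   (potassium (K₂O))
  x1, x2, x3, x4 ≥ 0.
The minimum-cost mix takes nothing from potassium sulfate — only compost blend, muriate of potash, ammonium sulfate. There the phosphorus (P₂O₅), nitrogen, potassium (K₂O) constraints are tight.
Optimal quantities: compost blend = 1 kg, muriate of potash = 1.567 kg, ammonium sulfate = 1.8 kg.
Cost = 0.06·1 + 0.53·1.567 + 0.34·1.8 = 1.5025.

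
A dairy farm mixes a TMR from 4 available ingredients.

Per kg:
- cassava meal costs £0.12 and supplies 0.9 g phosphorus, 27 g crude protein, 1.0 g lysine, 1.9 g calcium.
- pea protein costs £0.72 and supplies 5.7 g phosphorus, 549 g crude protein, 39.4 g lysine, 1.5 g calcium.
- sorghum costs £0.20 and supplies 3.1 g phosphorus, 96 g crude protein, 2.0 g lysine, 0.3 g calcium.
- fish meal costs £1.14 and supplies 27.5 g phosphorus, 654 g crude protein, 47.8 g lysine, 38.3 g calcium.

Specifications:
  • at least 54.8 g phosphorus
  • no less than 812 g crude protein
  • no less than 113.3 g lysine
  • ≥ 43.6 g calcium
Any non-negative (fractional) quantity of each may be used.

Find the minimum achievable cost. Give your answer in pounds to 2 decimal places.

Set it up as a linear program. Let x1 = kg of cassava meal, x2 = kg of pea protein, x3 = kg of sorghum, x4 = kg of fish meal.
min 0.12x1 + 0.72x2 + 0.2x3 + 1.14x4 with:
  0.9x1 + 5.7x2 + 3.1x3 + 27.5x4 ≥ 54.8   (phosphorus)
  27x1 + 549x2 + 96x3 + 654x4 ≥ 812   (crude protein)
  1x1 + 39.4x2 + 2x3 + 47.8x4 ≥ 113.3   (lysine)
  1.9x1 + 1.5x2 + 0.3x3 + 38.3x4 ≥ 43.6   (calcium)
  x1, x2, x3, x4 ≥ 0.
The cheapest feasible vertex uses only pea protein, fish meal; cassava meal, sorghum are not used. Binding constraints: phosphorus and lysine.
Optimal quantities: pea protein = 0.6119 kg, fish meal = 1.866 kg.
Cost = 0.72·0.6119 + 1.14·1.866 = 2.5678.

£2.57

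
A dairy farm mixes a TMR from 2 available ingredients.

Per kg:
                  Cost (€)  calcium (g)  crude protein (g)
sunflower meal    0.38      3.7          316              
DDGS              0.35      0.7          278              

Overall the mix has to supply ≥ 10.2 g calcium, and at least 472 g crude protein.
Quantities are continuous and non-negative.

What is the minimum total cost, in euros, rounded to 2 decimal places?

€1.05

This is a linear program. Let x1 = kg of sunflower meal, x2 = kg of DDGS.
Minimise 0.38x1 + 0.35x2 with:
  3.7x1 + 0.7x2 ≥ 10.2   (calcium)
  316x1 + 278x2 ≥ 472   (crude protein)
  x1, x2 ≥ 0.
The optimal basis is {sunflower meal}; DDGS drops out. There the calcium constraint is tight.
So sunflower meal = 2.757 kg.
Hence cost = 0.38·2.757 = €1.0477.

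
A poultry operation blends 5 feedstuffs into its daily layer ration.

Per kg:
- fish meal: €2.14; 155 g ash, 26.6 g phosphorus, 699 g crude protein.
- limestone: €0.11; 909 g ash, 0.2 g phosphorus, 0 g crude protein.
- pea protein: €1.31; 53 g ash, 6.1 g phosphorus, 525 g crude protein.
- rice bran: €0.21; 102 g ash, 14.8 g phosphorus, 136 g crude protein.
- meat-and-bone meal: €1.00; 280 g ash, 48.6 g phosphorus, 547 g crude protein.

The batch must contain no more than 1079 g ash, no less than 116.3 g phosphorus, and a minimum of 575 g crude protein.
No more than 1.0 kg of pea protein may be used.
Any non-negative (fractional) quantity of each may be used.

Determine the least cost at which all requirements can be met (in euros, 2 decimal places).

€1.65

Treat it as an LP. Let x1 = kg of fish meal, x2 = kg of limestone, x3 = kg of pea protein, x4 = kg of rice bran, x5 = kg of meat-and-bone meal.
Minimise 2.14x1 + 0.11x2 + 1.31x3 + 0.21x4 + 1x5 with:
  155x1 + 909x2 + 53x3 + 102x4 + 280x5 ≤ 1079   (ash)
  26.6x1 + 0.2x2 + 6.1x3 + 14.8x4 + 48.6x5 ≥ 116.3   (phosphorus)
  699x1 + 525x3 + 136x4 + 547x5 ≥ 575   (crude protein)
  x3 ≤ 1
  x1, x2, x3, x4, x5 ≥ 0.
The cheapest feasible vertex uses only rice bran; fish meal, limestone, pea protein, meat-and-bone meal are not used. There the phosphorus constraint is tight.
That vertex is x4 = 7.858.
Hence cost = 0.21·7.858 = €1.6502.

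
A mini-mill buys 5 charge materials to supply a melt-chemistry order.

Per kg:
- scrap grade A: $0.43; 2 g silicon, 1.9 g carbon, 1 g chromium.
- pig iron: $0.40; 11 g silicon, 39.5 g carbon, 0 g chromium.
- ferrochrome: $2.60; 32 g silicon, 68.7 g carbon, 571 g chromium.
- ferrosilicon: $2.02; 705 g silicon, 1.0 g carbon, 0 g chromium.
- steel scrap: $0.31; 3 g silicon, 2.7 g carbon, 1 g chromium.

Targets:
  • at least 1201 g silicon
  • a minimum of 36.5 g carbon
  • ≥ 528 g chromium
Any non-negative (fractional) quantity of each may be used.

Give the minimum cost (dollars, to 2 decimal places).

$5.76

Let x1 = kg of scrap grade A, x2 = kg of pig iron, x3 = kg of ferrochrome, x4 = kg of ferrosilicon, x5 = kg of steel scrap.
Minimise 0.43x1 + 0.4x2 + 2.6x3 + 2.02x4 + 0.31x5 with:
  2x1 + 11x2 + 32x3 + 705x4 + 3x5 ≥ 1201   (silicon)
  1.9x1 + 39.5x2 + 68.7x3 + 1x4 + 2.7x5 ≥ 36.5   (carbon)
  1x1 + 571x3 + 1x5 ≥ 528   (chromium)
  x1, x2, x3, x4, x5 ≥ 0.
The cheapest feasible vertex uses only ferrochrome, ferrosilicon; scrap grade A, pig iron, steel scrap are not used. There the silicon and chromium constraints are tight.
Optimal quantities: ferrochrome = 0.9247 kg, ferrosilicon = 1.662 kg.
Hence cost = 2.6·0.9247 + 2.02·1.662 = $5.7615.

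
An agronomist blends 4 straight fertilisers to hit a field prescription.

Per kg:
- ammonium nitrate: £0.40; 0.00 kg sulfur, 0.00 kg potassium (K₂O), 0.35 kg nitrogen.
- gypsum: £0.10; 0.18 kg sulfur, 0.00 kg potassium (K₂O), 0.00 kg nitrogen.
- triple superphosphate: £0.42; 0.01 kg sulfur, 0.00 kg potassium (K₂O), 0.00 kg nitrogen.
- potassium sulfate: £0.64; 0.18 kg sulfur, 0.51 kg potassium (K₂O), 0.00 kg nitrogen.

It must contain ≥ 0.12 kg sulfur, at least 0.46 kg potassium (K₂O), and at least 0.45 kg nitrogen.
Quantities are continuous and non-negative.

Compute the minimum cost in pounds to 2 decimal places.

£1.09

Let x1 = kg of ammonium nitrate, x2 = kg of gypsum, x3 = kg of triple superphosphate, x4 = kg of potassium sulfate.
Minimise 0.4x1 + 0.1x2 + 0.42x3 + 0.64x4 s.t.:
  0.18x2 + 0.01x3 + 0.18x4 ≥ 0.12   (sulfur)
  0.51x4 ≥ 0.46   (potassium (K₂O))
  0.35x1 ≥ 0.45   (nitrogen)
  x1, x2, x3, x4 ≥ 0.
The cheapest feasible vertex uses only ammonium nitrate, potassium sulfate; gypsum, triple superphosphate are not used. The potassium (K₂O) and nitrogen requirements are met with equality.
So ammonium nitrate = 1.286 kg, potassium sulfate = 0.902 kg.
Cost = 0.4·1.286 + 0.64·0.902 = 1.0917.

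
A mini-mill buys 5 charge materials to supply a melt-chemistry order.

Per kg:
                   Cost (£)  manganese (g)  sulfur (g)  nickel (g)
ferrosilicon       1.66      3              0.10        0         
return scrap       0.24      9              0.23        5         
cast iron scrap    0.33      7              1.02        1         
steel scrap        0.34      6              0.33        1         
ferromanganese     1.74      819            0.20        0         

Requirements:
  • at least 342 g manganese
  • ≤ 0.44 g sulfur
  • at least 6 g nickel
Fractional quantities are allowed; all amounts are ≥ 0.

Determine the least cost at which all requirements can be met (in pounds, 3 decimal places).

£0.992

This is a linear program. Let x1 = kg of ferrosilicon, x2 = kg of return scrap, x3 = kg of cast iron scrap, x4 = kg of steel scrap, x5 = kg of ferromanganese.
Minimise 1.66x1 + 0.24x2 + 0.33x3 + 0.34x4 + 1.74x5 subject to:
  3x1 + 9x2 + 7x3 + 6x4 + 819x5 ≥ 342   (manganese)
  0.1x1 + 0.23x2 + 1.02x3 + 0.33x4 + 0.2x5 ≤ 0.44   (sulfur)
  5x2 + 1x3 + 1x4 ≥ 6   (nickel)
  x1, x2, x3, x4, x5 ≥ 0.
The optimal basis is {return scrap, ferromanganese}; ferrosilicon, cast iron scrap, steel scrap drop out. There the manganese and nickel constraints are tight.
That vertex is x2 = 1.2, x5 = 0.4044.
Total cost: 0.24·1.2 + 1.74·0.4044 = 0.99166.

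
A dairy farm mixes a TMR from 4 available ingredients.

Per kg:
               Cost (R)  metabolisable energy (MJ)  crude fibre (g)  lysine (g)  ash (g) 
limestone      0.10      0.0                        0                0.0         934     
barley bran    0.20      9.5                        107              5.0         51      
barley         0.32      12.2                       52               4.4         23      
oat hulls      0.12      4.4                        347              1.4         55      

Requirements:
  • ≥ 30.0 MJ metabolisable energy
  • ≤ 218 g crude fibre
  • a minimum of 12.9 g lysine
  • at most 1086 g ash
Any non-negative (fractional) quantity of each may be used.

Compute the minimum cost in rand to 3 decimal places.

R0.720

Let x1 = kg of limestone, x2 = kg of barley bran, x3 = kg of barley, x4 = kg of oat hulls.
min 0.1x1 + 0.2x2 + 0.32x3 + 0.12x4 with:
  9.5x2 + 12.2x3 + 4.4x4 ≥ 30   (metabolisable energy)
  107x2 + 52x3 + 347x4 ≤ 218   (crude fibre)
  5x2 + 4.4x3 + 1.4x4 ≥ 12.9   (lysine)
  934x1 + 51x2 + 23x3 + 55x4 ≤ 1086   (ash)
  x1, x2, x3, x4 ≥ 0.
The minimum-cost mix takes nothing from limestone, oat hulls — only barley bran, barley. Binding constraints: metabolisable energy and crude fibre.
That vertex is x2 = 1.355, x3 = 1.404.
Cost = 0.2·1.355 + 0.32·1.404 = 0.72028.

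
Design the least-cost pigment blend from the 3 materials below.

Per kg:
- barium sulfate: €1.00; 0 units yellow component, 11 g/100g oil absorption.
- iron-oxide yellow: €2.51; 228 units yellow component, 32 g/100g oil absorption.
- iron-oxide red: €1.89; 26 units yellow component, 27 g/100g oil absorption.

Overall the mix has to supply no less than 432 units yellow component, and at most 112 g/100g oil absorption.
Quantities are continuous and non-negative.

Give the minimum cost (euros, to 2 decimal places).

€4.76

Let x1 = kg of barium sulfate, x2 = kg of iron-oxide yellow, x3 = kg of iron-oxide red.
Minimize 1x1 + 2.51x2 + 1.89x3 s.t.:
  228x2 + 26x3 ≥ 432   (yellow component)
  11x1 + 32x2 + 27x3 ≤ 112   (oil absorption)
  x1, x2, x3 ≥ 0.
The minimum-cost mix takes nothing from barium sulfate, iron-oxide red — only iron-oxide yellow. There the yellow component constraint is tight.
That vertex is x2 = 1.895.
Objective = 2.51·1.895 = 4.7565.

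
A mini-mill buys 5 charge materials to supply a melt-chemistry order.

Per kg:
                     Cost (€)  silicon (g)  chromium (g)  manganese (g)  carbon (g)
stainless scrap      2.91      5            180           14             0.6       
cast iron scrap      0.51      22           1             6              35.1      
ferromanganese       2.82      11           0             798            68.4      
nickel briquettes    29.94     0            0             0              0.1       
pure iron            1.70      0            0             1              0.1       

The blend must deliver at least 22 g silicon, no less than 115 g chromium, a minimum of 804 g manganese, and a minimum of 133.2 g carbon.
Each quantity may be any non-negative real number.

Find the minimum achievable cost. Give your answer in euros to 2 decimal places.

€5.55

Let x1 = kg of stainless scrap, x2 = kg of cast iron scrap, x3 = kg of ferromanganese, x4 = kg of nickel briquettes, x5 = kg of pure iron.
Minimise 2.91x1 + 0.51x2 + 2.82x3 + 29.94x4 + 1.7x5 with:
  5x1 + 22x2 + 11x3 ≥ 22   (silicon)
  180x1 + 1x2 ≥ 115   (chromium)
  14x1 + 6x2 + 798x3 + 1x5 ≥ 804   (manganese)
  0.6x1 + 35.1x2 + 68.4x3 + 0.1x4 + 0.1x5 ≥ 133.2   (carbon)
  x1, x2, x3, x4, x5 ≥ 0.
The optimal basis is {stainless scrap, cast iron scrap, ferromanganese}; nickel briquettes, pure iron drop out. The chromium, manganese, carbon requirements are met with equality.
Solving gives x1 = 0.6285, x2 = 1.87, x3 = 0.9824.
Objective = 2.91·0.6285 + 0.51·1.87 + 2.82·0.9824 = 5.5530.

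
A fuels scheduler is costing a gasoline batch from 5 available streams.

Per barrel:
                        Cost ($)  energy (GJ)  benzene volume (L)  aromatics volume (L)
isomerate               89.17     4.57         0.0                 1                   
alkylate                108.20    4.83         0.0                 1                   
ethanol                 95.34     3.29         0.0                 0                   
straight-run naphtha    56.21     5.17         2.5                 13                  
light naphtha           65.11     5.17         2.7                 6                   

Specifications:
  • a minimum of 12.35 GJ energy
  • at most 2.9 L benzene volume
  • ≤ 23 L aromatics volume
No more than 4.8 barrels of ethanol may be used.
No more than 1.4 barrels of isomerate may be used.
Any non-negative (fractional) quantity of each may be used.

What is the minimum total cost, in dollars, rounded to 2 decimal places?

$189.16

Let x1 = barrels of isomerate, x2 = barrels of alkylate, x3 = barrels of ethanol, x4 = barrels of straight-run naphtha, x5 = barrels of light naphtha.
Minimise 89.17x1 + 108.2x2 + 95.34x3 + 56.21x4 + 65.11x5 with:
  4.57x1 + 4.83x2 + 3.29x3 + 5.17x4 + 5.17x5 ≥ 12.35   (energy)
  2.5x4 + 2.7x5 ≤ 2.9   (benzene volume)
  1x1 + 1x2 + 13x4 + 6x5 ≤ 23   (aromatics volume)
  x3 ≤ 4.8
  x1 ≤ 1.4
  x1, x2, x3, x4, x5 ≥ 0.
The optimal basis is {isomerate, straight-run naphtha}; alkylate, ethanol, light naphtha drop out. There the energy and benzene volume constraints are tight.
Optimal quantities: isomerate = 1.3901 barrels, straight-run naphtha = 1.16 barrels.
Total cost: 89.17·1.3901 + 56.21·1.16 = 189.1588.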